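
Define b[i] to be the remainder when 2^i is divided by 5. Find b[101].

2

b[1] = 2; b[2] = 4; b[3] = 3; b[4] = 1; b[5] = 2.
Since b[5] = b[1] = 2, the sequence is periodic with period 4.
So b[101] = b[1 + ((101-1) mod 4)] = b[1] = 2.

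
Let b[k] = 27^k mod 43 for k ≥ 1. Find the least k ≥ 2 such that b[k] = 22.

We have b[1] = 27, b[2] = 41, b[3] = 32, b[4] = 4, b[5] = 22, b[6] = 35, b[7] = 42, b[8] = 16, b[9] = 2, b[10] = 11, b[11] = 39, b[12] = 21, b[13] = 8, b[14] = 1, b[15] = 27.
Since b[15] = b[1] = 27, the sequence is periodic with period 14.
The value 22 first appears (with k ≥ 2) at b[5].

5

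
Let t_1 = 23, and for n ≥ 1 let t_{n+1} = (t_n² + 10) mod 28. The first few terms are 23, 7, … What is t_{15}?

t_1 = 23,  t_2 = 7,  t_3 = 3,  t_4 = 19,  t_5 = 7.
Since t_5 = t_2 = 7, the sequence is eventually periodic: after a pre-period of length 1 it cycles with period 3.
For n ≥ 2, t_n depends only on (n - 2) mod 3. (15 - 2) mod 3 = 1, so t_{15} = t_3 = 3.

3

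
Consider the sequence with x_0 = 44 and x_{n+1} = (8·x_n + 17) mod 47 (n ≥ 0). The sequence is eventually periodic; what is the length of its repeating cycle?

23

Listing terms: x_0 = 44; x_1 = 40; x_2 = 8; x_3 = 34; x_4 = 7; x_5 = 26; x_6 = 37; x_7 = 31; x_8 = 30; x_9 = 22; x_{10} = 5; x_{11} = 10; x_{12} = 3; x_{13} = 41; x_{14} = 16; x_{15} = 4; x_{16} = 2; x_{17} = 33; x_{18} = 46; x_{19} = 9; x_{20} = 42; x_{21} = 24; x_{22} = 21; x_{23} = 44.
Since x_{23} = x_0 = 44, the sequence is periodic with period 23.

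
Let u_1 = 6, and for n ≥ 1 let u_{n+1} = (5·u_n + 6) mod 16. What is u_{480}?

Computing terms: u_1 = 6, u_2 = 4, u_3 = 10, u_4 = 8, u_5 = 14, u_6 = 12, u_7 = 2, u_8 = 0, u_9 = 6.
The sequence repeats with period 8.
So u_{480} = u_{1 + ((480-1) mod 8)} = u_8 = 0.

0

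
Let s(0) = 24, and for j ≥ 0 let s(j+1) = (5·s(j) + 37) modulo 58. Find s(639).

Computing terms: s(0) = 24, s(1) = 41, s(2) = 10, s(3) = 29, s(4) = 8, s(5) = 19, s(6) = 16, s(7) = 1, s(8) = 42, s(9) = 15, s(10) = 54, s(11) = 17, s(12) = 6, s(13) = 9, s(14) = 24.
Since s(14) = s(0) = 24, the sequence is periodic with period 14.
So s(639) = s(0 + ((639-0) mod 14)) = s(9) = 15.

15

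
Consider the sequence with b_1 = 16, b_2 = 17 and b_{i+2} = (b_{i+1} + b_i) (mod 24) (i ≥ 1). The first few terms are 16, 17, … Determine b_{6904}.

10

Computing terms: b_1 = 16; b_2 = 17; b_3 = 9; b_4 = 2; b_5 = 11; b_6 = 13; b_7 = 0; b_8 = 13; b_9 = 13; b_{10} = 2; b_{11} = 15; b_{12} = 17; b_{13} = 8; b_{14} = 1; b_{15} = 9; b_{16} = 10; b_{17} = 19; b_{18} = 5; b_{19} = 0; b_{20} = 5; b_{21} = 5; b_{22} = 10; b_{23} = 15; b_{24} = 1; b_{25} = 16; b_{26} = 17.
Since (b_{25}, b_{26}) = (b_1, b_2) = (16, 17) (two consecutive terms determine the rest), the sequence is periodic with period 24.
So b_{6904} = b_{1 + ((6904-1) mod 24)} = b_{16} = 10.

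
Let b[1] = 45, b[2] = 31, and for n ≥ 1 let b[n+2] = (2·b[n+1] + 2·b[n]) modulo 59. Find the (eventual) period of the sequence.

29

Computing terms: b[1] = 45; b[2] = 31; b[3] = 34; b[4] = 12; b[5] = 33; b[6] = 31; b[7] = 10; b[8] = 23; b[9] = 7; b[10] = 1; b[11] = 16; b[12] = 34; b[13] = 41; b[14] = 32; b[15] = 28; b[16] = 2; b[17] = 1; b[18] = 6; b[19] = 14; b[20] = 40; b[21] = 49; b[22] = 1; b[23] = 41; b[24] = 25; b[25] = 14; b[26] = 19; b[27] = 7; b[28] = 52; b[29] = 0; b[30] = 45; b[31] = 31.
Since (b[30], b[31]) = (b[1], b[2]) = (45, 31) (two consecutive terms determine the rest), the sequence is periodic with period 29.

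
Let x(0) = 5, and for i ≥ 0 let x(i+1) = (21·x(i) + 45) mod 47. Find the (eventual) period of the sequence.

We have x(0) = 5; x(1) = 9; x(2) = 46; x(3) = 24; x(4) = 32; x(5) = 12; x(6) = 15; x(7) = 31; x(8) = 38; x(9) = 44; x(10) = 29; x(11) = 43; x(12) = 8; x(13) = 25; x(14) = 6; x(15) = 30; x(16) = 17; x(17) = 26; x(18) = 27; x(19) = 1; x(20) = 19; x(21) = 21; x(22) = 16; x(23) = 5.
The sequence repeats with period 23.

23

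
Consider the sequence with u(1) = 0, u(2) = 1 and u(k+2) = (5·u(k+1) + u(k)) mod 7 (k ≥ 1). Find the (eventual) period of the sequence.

6

Computing terms: u(1) = 0, u(2) = 1, u(3) = 5, u(4) = 5, u(5) = 2, u(6) = 1, u(7) = 0, u(8) = 1.
The sequence repeats with period 6.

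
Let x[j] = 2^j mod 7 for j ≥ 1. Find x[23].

Listing terms: x[1] = 2, x[2] = 4, x[3] = 1, x[4] = 2.
The sequence repeats with period 3.
(23 - 1) mod 3 = 1, so x[23] = x[2] = 4.

4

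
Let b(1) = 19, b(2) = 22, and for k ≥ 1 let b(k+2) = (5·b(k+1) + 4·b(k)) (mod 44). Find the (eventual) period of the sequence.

40

We have b(1) = 19,  b(2) = 22,  b(3) = 10,  b(4) = 6,  b(5) = 26,  b(6) = 22,  b(7) = 38,  b(8) = 14,  b(9) = 2,  b(10) = 22,  b(11) = 30,  b(12) = 18,  b(13) = 34,  b(14) = 22,  b(15) = 26,  b(16) = 42,  b(17) = 6,  b(18) = 22,  b(19) = 2,  b(20) = 10,  b(21) = 14,  b(22) = 22,  b(23) = 34,  b(24) = 38,  b(25) = 18,  b(26) = 22,  b(27) = 6,  b(28) = 30,  b(29) = 42,  b(30) = 22,  b(31) = 14,  b(32) = 26,  b(33) = 10,  b(34) = 22,  b(35) = 18,  b(36) = 2,  b(37) = 38,  b(38) = 22,  b(39) = 42,  b(40) = 34,  b(41) = 30,  b(42) = 22,  b(43) = 10.
Since (b(42), b(43)) = (b(2), b(3)) = (22, 10) (two consecutive terms determine the rest), the sequence is eventually periodic: after a pre-period of length 1 it cycles with period 40.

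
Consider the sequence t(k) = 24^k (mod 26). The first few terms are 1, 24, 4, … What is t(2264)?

We have t(0) = 1; t(1) = 24; t(2) = 4; t(3) = 18; t(4) = 16; t(5) = 20; t(6) = 12; t(7) = 2; t(8) = 22; t(9) = 8; t(10) = 10; t(11) = 6; t(12) = 14; t(13) = 24.
Since t(13) = t(1) = 24, the sequence is eventually periodic: after a pre-period of length 1 it cycles with period 12.
For k ≥ 1, t(k) depends only on (k - 1) mod 12. (2264 - 1) mod 12 = 7, so t(2264) = t(8) = 22.

22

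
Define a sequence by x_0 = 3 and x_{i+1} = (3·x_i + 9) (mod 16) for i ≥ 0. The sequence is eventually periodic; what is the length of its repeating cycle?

Computing terms: x_0 = 3, x_1 = 2, x_2 = 15, x_3 = 6, x_4 = 11, x_5 = 10, x_6 = 7, x_7 = 14, x_8 = 3.
The sequence repeats with period 8.

8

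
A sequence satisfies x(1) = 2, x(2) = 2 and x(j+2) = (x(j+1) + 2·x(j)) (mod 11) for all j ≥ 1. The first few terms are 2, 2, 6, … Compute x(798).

We have x(1) = 2; x(2) = 2; x(3) = 6; x(4) = 10; x(5) = 0; x(6) = 9; x(7) = 9; x(8) = 5; x(9) = 1; x(10) = 0; x(11) = 2; x(12) = 2.
The sequence repeats with period 10.
So x(798) = x(1 + ((798-1) mod 10)) = x(8) = 5.

5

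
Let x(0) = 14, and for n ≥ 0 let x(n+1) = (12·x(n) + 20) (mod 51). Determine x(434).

We have x(0) = 14,  x(1) = 35,  x(2) = 32,  x(3) = 47,  x(4) = 23,  x(5) = 41,  x(6) = 2,  x(7) = 44,  x(8) = 38,  x(9) = 17,  x(10) = 20,  x(11) = 5,  x(12) = 29,  x(13) = 11,  x(14) = 50,  x(15) = 8,  x(16) = 14.
The sequence repeats with period 16.
(434 - 0) mod 16 = 2, so x(434) = x(2) = 32.

32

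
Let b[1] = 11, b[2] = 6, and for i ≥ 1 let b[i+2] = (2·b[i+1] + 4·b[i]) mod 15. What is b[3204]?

Listing terms: b[1] = 11, b[2] = 6, b[3] = 11, b[4] = 1, b[5] = 1, b[6] = 6, b[7] = 1, b[8] = 11, b[9] = 11, b[10] = 6.
The sequence repeats with period 8.
So b[3204] = b[1 + ((3204-1) mod 8)] = b[4] = 1.

1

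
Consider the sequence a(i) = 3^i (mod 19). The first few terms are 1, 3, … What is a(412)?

17

Computing terms: a(0) = 1, a(1) = 3, a(2) = 9, a(3) = 8, a(4) = 5, a(5) = 15, a(6) = 7, a(7) = 2, a(8) = 6, a(9) = 18, a(10) = 16, a(11) = 10, a(12) = 11, a(13) = 14, a(14) = 4, a(15) = 12, a(16) = 17, a(17) = 13, a(18) = 1.
Since a(18) = a(0) = 1, the sequence is periodic with period 18.
So a(412) = a(0 + ((412-0) mod 18)) = a(16) = 17.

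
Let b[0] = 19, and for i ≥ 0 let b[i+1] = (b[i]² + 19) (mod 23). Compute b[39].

0

We have b[0] = 19,  b[1] = 12,  b[2] = 2,  b[3] = 0,  b[4] = 19.
The sequence repeats with period 4.
So b[39] = b[0 + ((39-0) mod 4)] = b[3] = 0.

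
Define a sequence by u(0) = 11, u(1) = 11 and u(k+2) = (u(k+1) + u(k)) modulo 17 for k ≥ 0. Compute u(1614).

4

u(0) = 11, u(1) = 11, u(2) = 5, u(3) = 16, u(4) = 4, u(5) = 3, u(6) = 7, u(7) = 10, u(8) = 0, u(9) = 10, u(10) = 10, u(11) = 3, u(12) = 13, u(13) = 16, u(14) = 12, u(15) = 11, u(16) = 6, u(17) = 0, u(18) = 6, u(19) = 6, u(20) = 12, u(21) = 1, u(22) = 13, u(23) = 14, u(24) = 10, u(25) = 7, u(26) = 0, u(27) = 7, u(28) = 7, u(29) = 14, u(30) = 4, u(31) = 1, u(32) = 5, u(33) = 6, u(34) = 11, u(35) = 0, u(36) = 11, u(37) = 11.
The sequence repeats with period 36.
So u(1614) = u(0 + ((1614-0) mod 36)) = u(30) = 4.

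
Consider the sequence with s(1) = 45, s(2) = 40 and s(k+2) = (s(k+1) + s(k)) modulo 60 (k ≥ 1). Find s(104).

s(1) = 45; s(2) = 40; s(3) = 25; s(4) = 5; s(5) = 30; s(6) = 35; s(7) = 5; s(8) = 40; s(9) = 45; s(10) = 25; s(11) = 10; s(12) = 35; s(13) = 45; s(14) = 20; s(15) = 5; s(16) = 25; s(17) = 30; s(18) = 55; s(19) = 25; s(20) = 20; s(21) = 45; s(22) = 5; s(23) = 50; s(24) = 55; s(25) = 45; s(26) = 40.
Since (s(25), s(26)) = (s(1), s(2)) = (45, 40) (two consecutive terms determine the rest), the sequence is periodic with period 24.
(104 - 1) mod 24 = 7, so s(104) = s(8) = 40.

40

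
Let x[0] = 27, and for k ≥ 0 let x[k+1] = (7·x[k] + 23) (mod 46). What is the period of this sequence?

x[0] = 27,  x[1] = 28,  x[2] = 35,  x[3] = 38,  x[4] = 13,  x[5] = 22,  x[6] = 39,  x[7] = 20,  x[8] = 25,  x[9] = 14,  x[10] = 29,  x[11] = 42,  x[12] = 41,  x[13] = 34,  x[14] = 31,  x[15] = 10,  x[16] = 1,  x[17] = 30,  x[18] = 3,  x[19] = 44,  x[20] = 9,  x[21] = 40,  x[22] = 27.
The sequence repeats with period 22.

22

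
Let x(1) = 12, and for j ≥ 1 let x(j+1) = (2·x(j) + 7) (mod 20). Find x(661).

Listing terms: x(1) = 12,  x(2) = 11,  x(3) = 9,  x(4) = 5,  x(5) = 17,  x(6) = 1,  x(7) = 9.
Since x(7) = x(3) = 9, the sequence is eventually periodic: after a pre-period of length 2 it cycles with period 4.
For j ≥ 3, x(j) depends only on (j - 3) mod 4. (661 - 3) mod 4 = 2, so x(661) = x(5) = 17.

17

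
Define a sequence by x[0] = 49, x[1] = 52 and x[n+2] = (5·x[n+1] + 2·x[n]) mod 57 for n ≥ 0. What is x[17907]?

7

Listing terms: x[0] = 49,  x[1] = 52,  x[2] = 16,  x[3] = 13,  x[4] = 40,  x[5] = 55,  x[6] = 13,  x[7] = 4,  x[8] = 46,  x[9] = 10,  x[10] = 28,  x[11] = 46,  x[12] = 1,  x[13] = 40,  x[14] = 31,  x[15] = 7,  x[16] = 40,  x[17] = 43,  x[18] = 10,  x[19] = 22,  x[20] = 16,  x[21] = 10,  x[22] = 25,  x[23] = 31,  x[24] = 34,  x[25] = 4,  x[26] = 31,  x[27] = 49,  x[28] = 22,  x[29] = 37,  x[30] = 1,  x[31] = 22,  x[32] = 55,  x[33] = 34,  x[34] = 52,  x[35] = 43,  x[36] = 34,  x[37] = 28,  x[38] = 37,  x[39] = 13,  x[40] = 25,  x[41] = 37,  x[42] = 7,  x[43] = 52,  x[44] = 46,  x[45] = 49,  x[46] = 52.
Since (x[45], x[46]) = (x[0], x[1]) = (49, 52) (two consecutive terms determine the rest), the sequence is periodic with period 45.
(17907 - 0) mod 45 = 42, so x[17907] = x[42] = 7.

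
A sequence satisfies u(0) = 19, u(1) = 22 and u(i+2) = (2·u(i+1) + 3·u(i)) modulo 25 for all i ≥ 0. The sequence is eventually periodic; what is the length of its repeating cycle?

Listing terms: u(0) = 19,  u(1) = 22,  u(2) = 1,  u(3) = 18,  u(4) = 14,  u(5) = 7,  u(6) = 6,  u(7) = 8,  u(8) = 9,  u(9) = 17,  u(10) = 11,  u(11) = 23,  u(12) = 4,  u(13) = 2,  u(14) = 16,  u(15) = 13,  u(16) = 24,  u(17) = 12,  u(18) = 21,  u(19) = 3,  u(20) = 19,  u(21) = 22.
The sequence repeats with period 20.

20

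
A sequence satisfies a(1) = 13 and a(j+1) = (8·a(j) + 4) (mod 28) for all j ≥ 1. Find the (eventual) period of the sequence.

7

Computing terms: a(1) = 13; a(2) = 24; a(3) = 0; a(4) = 4; a(5) = 8; a(6) = 12; a(7) = 16; a(8) = 20; a(9) = 24.
Since a(9) = a(2) = 24, the sequence is eventually periodic: after a pre-period of length 1 it cycles with period 7.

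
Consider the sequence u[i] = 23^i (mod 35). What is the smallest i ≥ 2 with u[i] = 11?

8

We have u[1] = 23; u[2] = 4; u[3] = 22; u[4] = 16; u[5] = 18; u[6] = 29; u[7] = 2; u[8] = 11; u[9] = 8; u[10] = 9; u[11] = 32; u[12] = 1; u[13] = 23.
The sequence repeats with period 12.
The value 11 first appears (with i ≥ 2) at u[8].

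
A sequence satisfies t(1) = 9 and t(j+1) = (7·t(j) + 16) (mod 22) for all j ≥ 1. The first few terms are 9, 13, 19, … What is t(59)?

t(1) = 9,  t(2) = 13,  t(3) = 19,  t(4) = 17,  t(5) = 3,  t(6) = 15,  t(7) = 11,  t(8) = 5,  t(9) = 7,  t(10) = 21,  t(11) = 9.
Since t(11) = t(1) = 9, the sequence is periodic with period 10.
(59 - 1) mod 10 = 8, so t(59) = t(9) = 7.

7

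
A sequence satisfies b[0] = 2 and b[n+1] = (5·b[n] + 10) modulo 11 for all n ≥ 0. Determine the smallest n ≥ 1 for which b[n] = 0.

Computing terms: b[0] = 2; b[1] = 9; b[2] = 0; b[3] = 10; b[4] = 5; b[5] = 2.
Since b[5] = b[0] = 2, the sequence is periodic with period 5.
The value 0 first appears (with n ≥ 1) at b[2].

2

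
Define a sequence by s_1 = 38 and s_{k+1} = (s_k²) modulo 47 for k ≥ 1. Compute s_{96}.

s_1 = 38, s_2 = 34, s_3 = 28, s_4 = 32, s_5 = 37, s_6 = 6, s_7 = 36, s_8 = 27, s_9 = 24, s_{10} = 12, s_{11} = 3, s_{12} = 9, s_{13} = 34.
Since s_{13} = s_2 = 34, the sequence is eventually periodic: after a pre-period of length 1 it cycles with period 11.
For k ≥ 2, s_k depends only on (k - 2) mod 11. (96 - 2) mod 11 = 6, so s_{96} = s_8 = 27.

27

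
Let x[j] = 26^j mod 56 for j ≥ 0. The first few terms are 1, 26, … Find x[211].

We have x[0] = 1, x[1] = 26, x[2] = 4, x[3] = 48, x[4] = 16, x[5] = 24, x[6] = 8, x[7] = 40, x[8] = 32, x[9] = 48.
Since x[9] = x[3] = 48, the sequence is eventually periodic: after a pre-period of length 3 it cycles with period 6.
For j ≥ 3, x[j] depends only on (j - 3) mod 6. (211 - 3) mod 6 = 4, so x[211] = x[7] = 40.

40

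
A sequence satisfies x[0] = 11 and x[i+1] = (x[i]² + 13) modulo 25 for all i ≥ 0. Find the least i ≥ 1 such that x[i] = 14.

4

Listing terms: x[0] = 11, x[1] = 9, x[2] = 19, x[3] = 24, x[4] = 14, x[5] = 9.
Since x[5] = x[1] = 9, the sequence is eventually periodic: after a pre-period of length 1 it cycles with period 4.
The value 14 first appears (with i ≥ 1) at x[4].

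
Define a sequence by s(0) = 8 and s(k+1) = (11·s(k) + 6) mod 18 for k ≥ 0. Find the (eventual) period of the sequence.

Computing terms: s(0) = 8,  s(1) = 4,  s(2) = 14,  s(3) = 16,  s(4) = 2,  s(5) = 10,  s(6) = 8.
The sequence repeats with period 6.

6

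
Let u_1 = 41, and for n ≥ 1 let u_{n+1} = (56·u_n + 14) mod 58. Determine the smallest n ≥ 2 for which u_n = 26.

u_1 = 41,  u_2 = 48,  u_3 = 34,  u_4 = 4,  u_5 = 6,  u_6 = 2,  u_7 = 10,  u_8 = 52,  u_9 = 26,  u_{10} = 20,  u_{11} = 32,  u_{12} = 8,  u_{13} = 56,  u_{14} = 18,  u_{15} = 36,  u_{16} = 0,  u_{17} = 14,  u_{18} = 44,  u_{19} = 42,  u_{20} = 46,  u_{21} = 38,  u_{22} = 54,  u_{23} = 22,  u_{24} = 28,  u_{25} = 16,  u_{26} = 40,  u_{27} = 50,  u_{28} = 30,  u_{29} = 12,  u_{30} = 48.
Since u_{30} = u_2 = 48, the sequence is eventually periodic: after a pre-period of length 1 it cycles with period 28.
The value 26 first appears (with n ≥ 2) at u_9.

9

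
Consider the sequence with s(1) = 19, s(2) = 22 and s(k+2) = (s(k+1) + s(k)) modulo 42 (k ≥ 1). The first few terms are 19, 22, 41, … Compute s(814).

29

We have s(1) = 19,  s(2) = 22,  s(3) = 41,  s(4) = 21,  s(5) = 20,  s(6) = 41,  s(7) = 19,  s(8) = 18,  s(9) = 37,  s(10) = 13,  s(11) = 8,  s(12) = 21,  s(13) = 29,  s(14) = 8,  s(15) = 37,  s(16) = 3,  s(17) = 40,  s(18) = 1,  s(19) = 41,  s(20) = 0,  s(21) = 41,  s(22) = 41,  s(23) = 40,  s(24) = 39,  s(25) = 37,  s(26) = 34,  s(27) = 29,  s(28) = 21,  s(29) = 8,  s(30) = 29,  s(31) = 37,  s(32) = 24,  s(33) = 19,  s(34) = 1,  s(35) = 20,  s(36) = 21,  s(37) = 41,  s(38) = 20,  s(39) = 19,  s(40) = 39,  s(41) = 16,  s(42) = 13,  s(43) = 29,  s(44) = 0,  s(45) = 29,  s(46) = 29,  s(47) = 16,  s(48) = 3,  s(49) = 19,  s(50) = 22.
Since (s(49), s(50)) = (s(1), s(2)) = (19, 22) (two consecutive terms determine the rest), the sequence is periodic with period 48.
(814 - 1) mod 48 = 45, so s(814) = s(46) = 29.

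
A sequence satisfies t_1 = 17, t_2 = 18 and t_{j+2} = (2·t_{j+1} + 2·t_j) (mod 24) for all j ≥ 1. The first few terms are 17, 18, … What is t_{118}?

8

We have t_1 = 17,  t_2 = 18,  t_3 = 22,  t_4 = 8,  t_5 = 12,  t_6 = 16,  t_7 = 8,  t_8 = 0,  t_9 = 16,  t_{10} = 8.
Since (t_9, t_{10}) = (t_6, t_7) = (16, 8) (two consecutive terms determine the rest), the sequence is eventually periodic: after a pre-period of length 5 it cycles with period 3.
For j ≥ 6, t_j depends only on (j - 6) mod 3. (118 - 6) mod 3 = 1, so t_{118} = t_7 = 8.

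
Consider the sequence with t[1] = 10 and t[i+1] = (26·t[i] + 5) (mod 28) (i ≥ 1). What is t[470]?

27

t[1] = 10,  t[2] = 13,  t[3] = 7,  t[4] = 19,  t[5] = 23,  t[6] = 15,  t[7] = 3,  t[8] = 27,  t[9] = 7.
Since t[9] = t[3] = 7, the sequence is eventually periodic: after a pre-period of length 2 it cycles with period 6.
For i ≥ 3, t[i] depends only on (i - 3) mod 6. (470 - 3) mod 6 = 5, so t[470] = t[8] = 27.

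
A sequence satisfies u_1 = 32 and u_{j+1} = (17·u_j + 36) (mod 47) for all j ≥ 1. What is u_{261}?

Computing terms: u_1 = 32, u_2 = 16, u_3 = 26, u_4 = 8, u_5 = 31, u_6 = 46, u_7 = 19, u_8 = 30, u_9 = 29, u_{10} = 12, u_{11} = 5, u_{12} = 27, u_{13} = 25, u_{14} = 38, u_{15} = 24, u_{16} = 21, u_{17} = 17, u_{18} = 43, u_{19} = 15, u_{20} = 9, u_{21} = 1, u_{22} = 6, u_{23} = 44, u_{24} = 32.
Since u_{24} = u_1 = 32, the sequence is periodic with period 23.
(261 - 1) mod 23 = 7, so u_{261} = u_8 = 30.

30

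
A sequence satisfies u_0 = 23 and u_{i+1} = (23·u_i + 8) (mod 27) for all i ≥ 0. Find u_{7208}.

Computing terms: u_0 = 23; u_1 = 24; u_2 = 20; u_3 = 9; u_4 = 26; u_5 = 12; u_6 = 14; u_7 = 6; u_8 = 11; u_9 = 18; u_{10} = 17; u_{11} = 21; u_{12} = 5; u_{13} = 15; u_{14} = 2; u_{15} = 0; u_{16} = 8; u_{17} = 3; u_{18} = 23.
The sequence repeats with period 18.
So u_{7208} = u_{0 + ((7208-0) mod 18)} = u_8 = 11.

11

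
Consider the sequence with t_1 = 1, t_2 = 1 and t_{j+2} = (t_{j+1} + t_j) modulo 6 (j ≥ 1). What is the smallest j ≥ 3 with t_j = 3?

4

Listing terms: t_1 = 1; t_2 = 1; t_3 = 2; t_4 = 3; t_5 = 5; t_6 = 2; t_7 = 1; t_8 = 3; t_9 = 4; t_{10} = 1; t_{11} = 5; t_{12} = 0; t_{13} = 5; t_{14} = 5; t_{15} = 4; t_{16} = 3; t_{17} = 1; t_{18} = 4; t_{19} = 5; t_{20} = 3; t_{21} = 2; t_{22} = 5; t_{23} = 1; t_{24} = 0; t_{25} = 1; t_{26} = 1.
Since (t_{25}, t_{26}) = (t_1, t_2) = (1, 1) (two consecutive terms determine the rest), the sequence is periodic with period 24.
The value 3 first appears (with j ≥ 3) at t_4.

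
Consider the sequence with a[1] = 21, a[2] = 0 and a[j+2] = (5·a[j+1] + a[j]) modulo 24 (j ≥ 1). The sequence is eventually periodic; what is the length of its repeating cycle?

We have a[1] = 21; a[2] = 0; a[3] = 21; a[4] = 9; a[5] = 18; a[6] = 3; a[7] = 9; a[8] = 0; a[9] = 9; a[10] = 21; a[11] = 18; a[12] = 15; a[13] = 21; a[14] = 0.
Since (a[13], a[14]) = (a[1], a[2]) = (21, 0) (two consecutive terms determine the rest), the sequence is periodic with period 12.

12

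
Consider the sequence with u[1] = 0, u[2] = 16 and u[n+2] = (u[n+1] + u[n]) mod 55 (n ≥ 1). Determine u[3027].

18

We have u[1] = 0, u[2] = 16, u[3] = 16, u[4] = 32, u[5] = 48, u[6] = 25, u[7] = 18, u[8] = 43, u[9] = 6, u[10] = 49, u[11] = 0, u[12] = 49, u[13] = 49, u[14] = 43, u[15] = 37, u[16] = 25, u[17] = 7, u[18] = 32, u[19] = 39, u[20] = 16, u[21] = 0, u[22] = 16.
The sequence repeats with period 20.
(3027 - 1) mod 20 = 6, so u[3027] = u[7] = 18.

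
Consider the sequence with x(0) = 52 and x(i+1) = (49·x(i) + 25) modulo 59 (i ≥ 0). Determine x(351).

x(0) = 52; x(1) = 36; x(2) = 19; x(3) = 12; x(4) = 23; x(5) = 31; x(6) = 10; x(7) = 43; x(8) = 8; x(9) = 4; x(10) = 44; x(11) = 57; x(12) = 45; x(13) = 47; x(14) = 27; x(15) = 50; x(16) = 56; x(17) = 55; x(18) = 6; x(19) = 24; x(20) = 21; x(21) = 51; x(22) = 46; x(23) = 37; x(24) = 9; x(25) = 53; x(26) = 26; x(27) = 1; x(28) = 15; x(29) = 52.
The sequence repeats with period 29.
(351 - 0) mod 29 = 3, so x(351) = x(3) = 12.

12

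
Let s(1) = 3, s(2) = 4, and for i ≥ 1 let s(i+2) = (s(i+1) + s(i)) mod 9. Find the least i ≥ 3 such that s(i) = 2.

Computing terms: s(1) = 3, s(2) = 4, s(3) = 7, s(4) = 2, s(5) = 0, s(6) = 2, s(7) = 2, s(8) = 4, s(9) = 6, s(10) = 1, s(11) = 7, s(12) = 8, s(13) = 6, s(14) = 5, s(15) = 2, s(16) = 7, s(17) = 0, s(18) = 7, s(19) = 7, s(20) = 5, s(21) = 3, s(22) = 8, s(23) = 2, s(24) = 1, s(25) = 3, s(26) = 4.
The sequence repeats with period 24.
The value 2 first appears (with i ≥ 3) at s(4).

4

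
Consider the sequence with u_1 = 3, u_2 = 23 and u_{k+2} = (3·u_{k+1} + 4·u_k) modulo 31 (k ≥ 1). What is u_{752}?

23

u_1 = 3,  u_2 = 23,  u_3 = 19,  u_4 = 25,  u_5 = 27,  u_6 = 26,  u_7 = 0,  u_8 = 11,  u_9 = 2,  u_{10} = 19,  u_{11} = 3,  u_{12} = 23.
The sequence repeats with period 10.
So u_{752} = u_{1 + ((752-1) mod 10)} = u_2 = 23.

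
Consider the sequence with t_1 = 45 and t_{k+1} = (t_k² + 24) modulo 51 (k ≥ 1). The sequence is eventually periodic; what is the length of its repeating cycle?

3

Computing terms: t_1 = 45,  t_2 = 9,  t_3 = 3,  t_4 = 33,  t_5 = 42,  t_6 = 3.
Since t_6 = t_3 = 3, the sequence is eventually periodic: after a pre-period of length 2 it cycles with period 3.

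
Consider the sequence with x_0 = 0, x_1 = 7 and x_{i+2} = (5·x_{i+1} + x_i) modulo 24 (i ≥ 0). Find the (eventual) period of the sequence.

24

Listing terms: x_0 = 0,  x_1 = 7,  x_2 = 11,  x_3 = 14,  x_4 = 9,  x_5 = 11,  x_6 = 16,  x_7 = 19,  x_8 = 15,  x_9 = 22,  x_{10} = 5,  x_{11} = 23,  x_{12} = 0,  x_{13} = 23,  x_{14} = 19,  x_{15} = 22,  x_{16} = 9,  x_{17} = 19,  x_{18} = 8,  x_{19} = 11,  x_{20} = 15,  x_{21} = 14,  x_{22} = 13,  x_{23} = 7,  x_{24} = 0,  x_{25} = 7.
The sequence repeats with period 24.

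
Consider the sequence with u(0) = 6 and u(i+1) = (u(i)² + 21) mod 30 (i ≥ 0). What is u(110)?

u(0) = 6, u(1) = 27, u(2) = 0, u(3) = 21, u(4) = 12, u(5) = 15, u(6) = 6.
Since u(6) = u(0) = 6, the sequence is periodic with period 6.
So u(110) = u(0 + ((110-0) mod 6)) = u(2) = 0.

0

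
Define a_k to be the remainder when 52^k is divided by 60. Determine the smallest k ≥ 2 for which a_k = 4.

Computing terms: a_1 = 52; a_2 = 4; a_3 = 28; a_4 = 16; a_5 = 52.
The sequence repeats with period 4.
The value 4 first appears (with k ≥ 2) at a_2.

2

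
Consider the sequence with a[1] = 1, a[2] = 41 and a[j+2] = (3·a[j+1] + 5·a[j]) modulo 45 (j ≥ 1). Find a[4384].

4

a[1] = 1; a[2] = 41; a[3] = 38; a[4] = 4; a[5] = 22; a[6] = 41; a[7] = 8; a[8] = 4; a[9] = 7; a[10] = 41; a[11] = 23; a[12] = 4; a[13] = 37; a[14] = 41; a[15] = 38.
Since (a[14], a[15]) = (a[2], a[3]) = (41, 38) (two consecutive terms determine the rest), the sequence is eventually periodic: after a pre-period of length 1 it cycles with period 12.
For j ≥ 2, a[j] depends only on (j - 2) mod 12. (4384 - 2) mod 12 = 2, so a[4384] = a[4] = 4.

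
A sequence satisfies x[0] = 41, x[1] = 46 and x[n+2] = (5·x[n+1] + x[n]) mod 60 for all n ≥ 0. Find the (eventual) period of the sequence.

Computing terms: x[0] = 41, x[1] = 46, x[2] = 31, x[3] = 21, x[4] = 16, x[5] = 41, x[6] = 41, x[7] = 6, x[8] = 11, x[9] = 1, x[10] = 16, x[11] = 21, x[12] = 1, x[13] = 26, x[14] = 11, x[15] = 21, x[16] = 56, x[17] = 1, x[18] = 1, x[19] = 6, x[20] = 31, x[21] = 41, x[22] = 56, x[23] = 21, x[24] = 41, x[25] = 46.
Since (x[24], x[25]) = (x[0], x[1]) = (41, 46) (two consecutive terms determine the rest), the sequence is periodic with period 24.

24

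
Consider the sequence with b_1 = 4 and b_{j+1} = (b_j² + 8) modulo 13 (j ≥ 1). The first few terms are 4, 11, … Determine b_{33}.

12

Computing terms: b_1 = 4; b_2 = 11; b_3 = 12; b_4 = 9; b_5 = 11.
Since b_5 = b_2 = 11, the sequence is eventually periodic: after a pre-period of length 1 it cycles with period 3.
For j ≥ 2, b_j depends only on (j - 2) mod 3. (33 - 2) mod 3 = 1, so b_{33} = b_3 = 12.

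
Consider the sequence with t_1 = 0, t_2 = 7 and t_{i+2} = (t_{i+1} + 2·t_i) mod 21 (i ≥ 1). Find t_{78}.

Listing terms: t_1 = 0,  t_2 = 7,  t_3 = 7,  t_4 = 0,  t_5 = 14,  t_6 = 14,  t_7 = 0,  t_8 = 7.
Since (t_7, t_8) = (t_1, t_2) = (0, 7) (two consecutive terms determine the rest), the sequence is periodic with period 6.
(78 - 1) mod 6 = 5, so t_{78} = t_6 = 14.

14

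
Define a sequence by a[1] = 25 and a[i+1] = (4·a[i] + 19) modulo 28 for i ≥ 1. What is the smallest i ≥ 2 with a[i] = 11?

4

We have a[1] = 25; a[2] = 7; a[3] = 19; a[4] = 11; a[5] = 7.
Since a[5] = a[2] = 7, the sequence is eventually periodic: after a pre-period of length 1 it cycles with period 3.
The value 11 first appears (with i ≥ 2) at a[4].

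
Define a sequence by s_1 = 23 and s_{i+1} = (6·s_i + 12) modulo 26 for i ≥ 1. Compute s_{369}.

We have s_1 = 23,  s_2 = 20,  s_3 = 2,  s_4 = 24,  s_5 = 0,  s_6 = 12,  s_7 = 6,  s_8 = 22,  s_9 = 14,  s_{10} = 18,  s_{11} = 16,  s_{12} = 4,  s_{13} = 10,  s_{14} = 20.
Since s_{14} = s_2 = 20, the sequence is eventually periodic: after a pre-period of length 1 it cycles with period 12.
For i ≥ 2, s_i depends only on (i - 2) mod 12. (369 - 2) mod 12 = 7, so s_{369} = s_9 = 14.

14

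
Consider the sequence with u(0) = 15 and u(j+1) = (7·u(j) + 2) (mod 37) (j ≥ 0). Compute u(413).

Computing terms: u(0) = 15; u(1) = 33; u(2) = 11; u(3) = 5; u(4) = 0; u(5) = 2; u(6) = 16; u(7) = 3; u(8) = 23; u(9) = 15.
Since u(9) = u(0) = 15, the sequence is periodic with period 9.
So u(413) = u(0 + ((413-0) mod 9)) = u(8) = 23.

23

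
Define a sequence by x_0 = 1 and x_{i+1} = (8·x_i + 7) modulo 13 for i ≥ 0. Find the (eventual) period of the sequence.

4

Computing terms: x_0 = 1,  x_1 = 2,  x_2 = 10,  x_3 = 9,  x_4 = 1.
Since x_4 = x_0 = 1, the sequence is periodic with period 4.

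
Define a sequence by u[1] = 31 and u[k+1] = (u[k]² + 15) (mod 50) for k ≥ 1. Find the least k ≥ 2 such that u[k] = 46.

Listing terms: u[1] = 31; u[2] = 26; u[3] = 41; u[4] = 46; u[5] = 31.
The sequence repeats with period 4.
The value 46 first appears (with k ≥ 2) at u[4].

4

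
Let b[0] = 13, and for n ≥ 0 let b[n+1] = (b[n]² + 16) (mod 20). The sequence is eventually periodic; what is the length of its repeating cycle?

3

We have b[0] = 13, b[1] = 5, b[2] = 1, b[3] = 17, b[4] = 5.
Since b[4] = b[1] = 5, the sequence is eventually periodic: after a pre-period of length 1 it cycles with period 3.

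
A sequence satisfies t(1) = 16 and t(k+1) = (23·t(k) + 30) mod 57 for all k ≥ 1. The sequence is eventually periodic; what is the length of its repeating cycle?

18

We have t(1) = 16,  t(2) = 56,  t(3) = 7,  t(4) = 20,  t(5) = 34,  t(6) = 14,  t(7) = 10,  t(8) = 32,  t(9) = 25,  t(10) = 35,  t(11) = 37,  t(12) = 26,  t(13) = 1,  t(14) = 53,  t(15) = 52,  t(16) = 29,  t(17) = 13,  t(18) = 44,  t(19) = 16.
Since t(19) = t(1) = 16, the sequence is periodic with period 18.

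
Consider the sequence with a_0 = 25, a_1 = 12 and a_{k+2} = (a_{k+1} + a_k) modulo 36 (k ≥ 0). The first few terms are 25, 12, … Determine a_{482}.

1

a_0 = 25, a_1 = 12, a_2 = 1, a_3 = 13, a_4 = 14, a_5 = 27, a_6 = 5, a_7 = 32, a_8 = 1, a_9 = 33, a_{10} = 34, a_{11} = 31, a_{12} = 29, a_{13} = 24, a_{14} = 17, a_{15} = 5, a_{16} = 22, a_{17} = 27, a_{18} = 13, a_{19} = 4, a_{20} = 17, a_{21} = 21, a_{22} = 2, a_{23} = 23, a_{24} = 25, a_{25} = 12.
Since (a_{24}, a_{25}) = (a_0, a_1) = (25, 12) (two consecutive terms determine the rest), the sequence is periodic with period 24.
So a_{482} = a_{0 + ((482-0) mod 24)} = a_2 = 1.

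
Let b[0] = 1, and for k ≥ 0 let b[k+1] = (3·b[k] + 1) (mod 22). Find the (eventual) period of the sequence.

10

Computing terms: b[0] = 1,  b[1] = 4,  b[2] = 13,  b[3] = 18,  b[4] = 11,  b[5] = 12,  b[6] = 15,  b[7] = 2,  b[8] = 7,  b[9] = 0,  b[10] = 1.
Since b[10] = b[0] = 1, the sequence is periodic with period 10.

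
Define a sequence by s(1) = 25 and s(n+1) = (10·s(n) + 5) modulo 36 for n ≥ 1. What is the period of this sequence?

9

Listing terms: s(1) = 25; s(2) = 3; s(3) = 35; s(4) = 31; s(5) = 27; s(6) = 23; s(7) = 19; s(8) = 15; s(9) = 11; s(10) = 7; s(11) = 3.
Since s(11) = s(2) = 3, the sequence is eventually periodic: after a pre-period of length 1 it cycles with period 9.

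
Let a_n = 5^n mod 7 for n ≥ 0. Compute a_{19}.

5

We have a_0 = 1, a_1 = 5, a_2 = 4, a_3 = 6, a_4 = 2, a_5 = 3, a_6 = 1.
The sequence repeats with period 6.
(19 - 0) mod 6 = 1, so a_{19} = a_1 = 5.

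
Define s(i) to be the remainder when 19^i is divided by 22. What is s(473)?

17

Computing terms: s(0) = 1, s(1) = 19, s(2) = 9, s(3) = 17, s(4) = 15, s(5) = 21, s(6) = 3, s(7) = 13, s(8) = 5, s(9) = 7, s(10) = 1.
The sequence repeats with period 10.
So s(473) = s(0 + ((473-0) mod 10)) = s(3) = 17.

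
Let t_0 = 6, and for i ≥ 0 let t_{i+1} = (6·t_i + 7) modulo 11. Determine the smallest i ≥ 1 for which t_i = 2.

3

t_0 = 6; t_1 = 10; t_2 = 1; t_3 = 2; t_4 = 8; t_5 = 0; t_6 = 7; t_7 = 5; t_8 = 4; t_9 = 9; t_{10} = 6.
Since t_{10} = t_0 = 6, the sequence is periodic with period 10.
The value 2 first appears (with i ≥ 1) at t_3.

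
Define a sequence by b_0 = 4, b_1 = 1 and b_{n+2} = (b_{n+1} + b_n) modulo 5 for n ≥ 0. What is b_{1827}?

0

Listing terms: b_0 = 4, b_1 = 1, b_2 = 0, b_3 = 1, b_4 = 1, b_5 = 2, b_6 = 3, b_7 = 0, b_8 = 3, b_9 = 3, b_{10} = 1, b_{11} = 4, b_{12} = 0, b_{13} = 4, b_{14} = 4, b_{15} = 3, b_{16} = 2, b_{17} = 0, b_{18} = 2, b_{19} = 2, b_{20} = 4, b_{21} = 1.
Since (b_{20}, b_{21}) = (b_0, b_1) = (4, 1) (two consecutive terms determine the rest), the sequence is periodic with period 20.
So b_{1827} = b_{0 + ((1827-0) mod 20)} = b_7 = 0.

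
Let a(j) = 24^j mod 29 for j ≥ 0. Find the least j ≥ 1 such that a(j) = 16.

Listing terms: a(0) = 1; a(1) = 24; a(2) = 25; a(3) = 20; a(4) = 16; a(5) = 7; a(6) = 23; a(7) = 1.
Since a(7) = a(0) = 1, the sequence is periodic with period 7.
The value 16 first appears (with j ≥ 1) at a(4).

4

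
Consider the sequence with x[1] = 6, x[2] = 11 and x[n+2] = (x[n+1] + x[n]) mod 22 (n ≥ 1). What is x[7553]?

We have x[1] = 6; x[2] = 11; x[3] = 17; x[4] = 6; x[5] = 1; x[6] = 7; x[7] = 8; x[8] = 15; x[9] = 1; x[10] = 16; x[11] = 17; x[12] = 11; x[13] = 6; x[14] = 17; x[15] = 1; x[16] = 18; x[17] = 19; x[18] = 15; x[19] = 12; x[20] = 5; x[21] = 17; x[22] = 0; x[23] = 17; x[24] = 17; x[25] = 12; x[26] = 7; x[27] = 19; x[28] = 4; x[29] = 1; x[30] = 5; x[31] = 6; x[32] = 11.
The sequence repeats with period 30.
So x[7553] = x[1 + ((7553-1) mod 30)] = x[23] = 17.

17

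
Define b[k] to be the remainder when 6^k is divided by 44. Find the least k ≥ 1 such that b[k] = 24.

We have b[0] = 1, b[1] = 6, b[2] = 36, b[3] = 40, b[4] = 20, b[5] = 32, b[6] = 16, b[7] = 8, b[8] = 4, b[9] = 24, b[10] = 12, b[11] = 28, b[12] = 36.
Since b[12] = b[2] = 36, the sequence is eventually periodic: after a pre-period of length 2 it cycles with period 10.
The value 24 first appears (with k ≥ 1) at b[9].

9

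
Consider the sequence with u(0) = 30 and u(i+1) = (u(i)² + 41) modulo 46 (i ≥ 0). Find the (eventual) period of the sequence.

6

Computing terms: u(0) = 30, u(1) = 21, u(2) = 22, u(3) = 19, u(4) = 34, u(5) = 1, u(6) = 42, u(7) = 11, u(8) = 24, u(9) = 19.
Since u(9) = u(3) = 19, the sequence is eventually periodic: after a pre-period of length 3 it cycles with period 6.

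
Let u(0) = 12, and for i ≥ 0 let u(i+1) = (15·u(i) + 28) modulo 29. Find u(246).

Listing terms: u(0) = 12; u(1) = 5; u(2) = 16; u(3) = 7; u(4) = 17; u(5) = 22; u(6) = 10; u(7) = 4; u(8) = 1; u(9) = 14; u(10) = 6; u(11) = 2; u(12) = 0; u(13) = 28; u(14) = 13; u(15) = 20; u(16) = 9; u(17) = 18; u(18) = 8; u(19) = 3; u(20) = 15; u(21) = 21; u(22) = 24; u(23) = 11; u(24) = 19; u(25) = 23; u(26) = 25; u(27) = 26; u(28) = 12.
Since u(28) = u(0) = 12, the sequence is periodic with period 28.
(246 - 0) mod 28 = 22, so u(246) = u(22) = 24.

24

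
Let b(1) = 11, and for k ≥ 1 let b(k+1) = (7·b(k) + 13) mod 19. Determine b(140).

Computing terms: b(1) = 11, b(2) = 14, b(3) = 16, b(4) = 11.
Since b(4) = b(1) = 11, the sequence is periodic with period 3.
So b(140) = b(1 + ((140-1) mod 3)) = b(2) = 14.

14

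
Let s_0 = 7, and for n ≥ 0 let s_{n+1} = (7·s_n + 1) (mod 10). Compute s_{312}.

Computing terms: s_0 = 7; s_1 = 0; s_2 = 1; s_3 = 8; s_4 = 7.
The sequence repeats with period 4.
So s_{312} = s_{0 + ((312-0) mod 4)} = s_0 = 7.

7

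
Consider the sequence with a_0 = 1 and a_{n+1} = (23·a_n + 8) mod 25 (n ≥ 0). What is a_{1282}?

21

We have a_0 = 1,  a_1 = 6,  a_2 = 21,  a_3 = 16,  a_4 = 1.
Since a_4 = a_0 = 1, the sequence is periodic with period 4.
So a_{1282} = a_{0 + ((1282-0) mod 4)} = a_2 = 21.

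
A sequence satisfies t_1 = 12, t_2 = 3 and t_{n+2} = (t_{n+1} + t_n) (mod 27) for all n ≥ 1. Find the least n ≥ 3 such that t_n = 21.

We have t_1 = 12; t_2 = 3; t_3 = 15; t_4 = 18; t_5 = 6; t_6 = 24; t_7 = 3; t_8 = 0; t_9 = 3; t_{10} = 3; t_{11} = 6; t_{12} = 9; t_{13} = 15; t_{14} = 24; t_{15} = 12; t_{16} = 9; t_{17} = 21; t_{18} = 3; t_{19} = 24; t_{20} = 0; t_{21} = 24; t_{22} = 24; t_{23} = 21; t_{24} = 18; t_{25} = 12; t_{26} = 3.
The sequence repeats with period 24.
The value 21 first appears (with n ≥ 3) at t_{17}.

17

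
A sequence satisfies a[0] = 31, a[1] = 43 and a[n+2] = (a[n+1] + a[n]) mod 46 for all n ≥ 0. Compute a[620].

Computing terms: a[0] = 31,  a[1] = 43,  a[2] = 28,  a[3] = 25,  a[4] = 7,  a[5] = 32,  a[6] = 39,  a[7] = 25,  a[8] = 18,  a[9] = 43,  a[10] = 15,  a[11] = 12,  a[12] = 27,  a[13] = 39,  a[14] = 20,  a[15] = 13,  a[16] = 33,  a[17] = 0,  a[18] = 33,  a[19] = 33,  a[20] = 20,  a[21] = 7,  a[22] = 27,  a[23] = 34,  a[24] = 15,  a[25] = 3,  a[26] = 18,  a[27] = 21,  a[28] = 39,  a[29] = 14,  a[30] = 7,  a[31] = 21,  a[32] = 28,  a[33] = 3,  a[34] = 31,  a[35] = 34,  a[36] = 19,  a[37] = 7,  a[38] = 26,  a[39] = 33,  a[40] = 13,  a[41] = 0,  a[42] = 13,  a[43] = 13,  a[44] = 26,  a[45] = 39,  a[46] = 19,  a[47] = 12,  a[48] = 31,  a[49] = 43.
Since (a[48], a[49]) = (a[0], a[1]) = (31, 43) (two consecutive terms determine the rest), the sequence is periodic with period 48.
(620 - 0) mod 48 = 44, so a[620] = a[44] = 26.

26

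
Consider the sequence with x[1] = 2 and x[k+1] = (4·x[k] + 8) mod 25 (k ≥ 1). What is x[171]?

Computing terms: x[1] = 2; x[2] = 16; x[3] = 22; x[4] = 21; x[5] = 17; x[6] = 1; x[7] = 12; x[8] = 6; x[9] = 7; x[10] = 11; x[11] = 2.
Since x[11] = x[1] = 2, the sequence is periodic with period 10.
So x[171] = x[1 + ((171-1) mod 10)] = x[1] = 2.

2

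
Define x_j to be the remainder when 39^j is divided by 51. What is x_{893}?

x_1 = 39,  x_2 = 42,  x_3 = 6,  x_4 = 30,  x_5 = 48,  x_6 = 36,  x_7 = 27,  x_8 = 33,  x_9 = 12,  x_{10} = 9,  x_{11} = 45,  x_{12} = 21,  x_{13} = 3,  x_{14} = 15,  x_{15} = 24,  x_{16} = 18,  x_{17} = 39.
Since x_{17} = x_1 = 39, the sequence is periodic with period 16.
(893 - 1) mod 16 = 12, so x_{893} = x_{13} = 3.

3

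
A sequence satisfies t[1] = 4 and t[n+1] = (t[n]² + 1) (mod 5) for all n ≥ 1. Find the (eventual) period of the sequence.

3

t[1] = 4; t[2] = 2; t[3] = 0; t[4] = 1; t[5] = 2.
Since t[5] = t[2] = 2, the sequence is eventually periodic: after a pre-period of length 1 it cycles with period 3.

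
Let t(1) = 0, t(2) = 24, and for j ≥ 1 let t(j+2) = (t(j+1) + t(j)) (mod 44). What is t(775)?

28

Listing terms: t(1) = 0; t(2) = 24; t(3) = 24; t(4) = 4; t(5) = 28; t(6) = 32; t(7) = 16; t(8) = 4; t(9) = 20; t(10) = 24; t(11) = 0; t(12) = 24.
The sequence repeats with period 10.
(775 - 1) mod 10 = 4, so t(775) = t(5) = 28.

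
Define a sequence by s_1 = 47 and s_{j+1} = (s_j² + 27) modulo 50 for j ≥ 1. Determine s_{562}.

We have s_1 = 47; s_2 = 36; s_3 = 23; s_4 = 6; s_5 = 13; s_6 = 46; s_7 = 43; s_8 = 26; s_9 = 3; s_{10} = 36.
Since s_{10} = s_2 = 36, the sequence is eventually periodic: after a pre-period of length 1 it cycles with period 8.
For j ≥ 2, s_j depends only on (j - 2) mod 8. (562 - 2) mod 8 = 0, so s_{562} = s_2 = 36.

36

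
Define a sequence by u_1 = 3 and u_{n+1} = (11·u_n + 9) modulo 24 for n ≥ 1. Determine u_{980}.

6

u_1 = 3,  u_2 = 18,  u_3 = 15,  u_4 = 6,  u_5 = 3.
The sequence repeats with period 4.
So u_{980} = u_{1 + ((980-1) mod 4)} = u_4 = 6.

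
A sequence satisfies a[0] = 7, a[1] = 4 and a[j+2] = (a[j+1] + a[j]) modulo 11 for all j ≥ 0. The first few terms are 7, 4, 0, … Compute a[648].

10

We have a[0] = 7, a[1] = 4, a[2] = 0, a[3] = 4, a[4] = 4, a[5] = 8, a[6] = 1, a[7] = 9, a[8] = 10, a[9] = 8, a[10] = 7, a[11] = 4.
Since (a[10], a[11]) = (a[0], a[1]) = (7, 4) (two consecutive terms determine the rest), the sequence is periodic with period 10.
(648 - 0) mod 10 = 8, so a[648] = a[8] = 10.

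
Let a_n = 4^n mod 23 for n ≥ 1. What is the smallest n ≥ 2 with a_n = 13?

We have a_1 = 4, a_2 = 16, a_3 = 18, a_4 = 3, a_5 = 12, a_6 = 2, a_7 = 8, a_8 = 9, a_9 = 13, a_{10} = 6, a_{11} = 1, a_{12} = 4.
Since a_{12} = a_1 = 4, the sequence is periodic with period 11.
The value 13 first appears (with n ≥ 2) at a_9.

9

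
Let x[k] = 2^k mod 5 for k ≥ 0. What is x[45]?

Listing terms: x[0] = 1,  x[1] = 2,  x[2] = 4,  x[3] = 3,  x[4] = 1.
Since x[4] = x[0] = 1, the sequence is periodic with period 4.
(45 - 0) mod 4 = 1, so x[45] = x[1] = 2.

2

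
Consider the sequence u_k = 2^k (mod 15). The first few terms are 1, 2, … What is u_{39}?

8

u_0 = 1,  u_1 = 2,  u_2 = 4,  u_3 = 8,  u_4 = 1.
Since u_4 = u_0 = 1, the sequence is periodic with period 4.
So u_{39} = u_{0 + ((39-0) mod 4)} = u_3 = 8.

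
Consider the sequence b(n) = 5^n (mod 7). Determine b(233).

We have b(1) = 5; b(2) = 4; b(3) = 6; b(4) = 2; b(5) = 3; b(6) = 1; b(7) = 5.
The sequence repeats with period 6.
So b(233) = b(1 + ((233-1) mod 6)) = b(5) = 3.

3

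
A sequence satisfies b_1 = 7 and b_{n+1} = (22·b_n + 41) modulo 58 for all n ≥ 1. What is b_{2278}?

51

Computing terms: b_1 = 7, b_2 = 21, b_3 = 39, b_4 = 29, b_5 = 41, b_6 = 15, b_7 = 23, b_8 = 25, b_9 = 11, b_{10} = 51, b_{11} = 3, b_{12} = 49, b_{13} = 17, b_{14} = 9, b_{15} = 7.
Since b_{15} = b_1 = 7, the sequence is periodic with period 14.
(2278 - 1) mod 14 = 9, so b_{2278} = b_{10} = 51.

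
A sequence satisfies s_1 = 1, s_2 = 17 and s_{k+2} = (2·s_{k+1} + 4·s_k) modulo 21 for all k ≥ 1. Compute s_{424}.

3

We have s_1 = 1; s_2 = 17; s_3 = 17; s_4 = 18; s_5 = 20; s_6 = 7; s_7 = 10; s_8 = 6; s_9 = 10; s_{10} = 2; s_{11} = 2; s_{12} = 12; s_{13} = 11; s_{14} = 7; s_{15} = 16; s_{16} = 18; s_{17} = 16; s_{18} = 20; s_{19} = 20; s_{20} = 15; s_{21} = 5; s_{22} = 7; s_{23} = 13; s_{24} = 12; s_{25} = 13; s_{26} = 11; s_{27} = 11; s_{28} = 3; s_{29} = 8; s_{30} = 7; s_{31} = 4; s_{32} = 15; s_{33} = 4; s_{34} = 5; s_{35} = 5; s_{36} = 9; s_{37} = 17; s_{38} = 7; s_{39} = 19; s_{40} = 3; s_{41} = 19; s_{42} = 8; s_{43} = 8; s_{44} = 6; s_{45} = 2; s_{46} = 7; s_{47} = 1; s_{48} = 9; s_{49} = 1; s_{50} = 17.
The sequence repeats with period 48.
(424 - 1) mod 48 = 39, so s_{424} = s_{40} = 3.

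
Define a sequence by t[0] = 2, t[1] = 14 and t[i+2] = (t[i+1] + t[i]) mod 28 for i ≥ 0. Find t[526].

t[0] = 2, t[1] = 14, t[2] = 16, t[3] = 2, t[4] = 18, t[5] = 20, t[6] = 10, t[7] = 2, t[8] = 12, t[9] = 14, t[10] = 26, t[11] = 12, t[12] = 10, t[13] = 22, t[14] = 4, t[15] = 26, t[16] = 2, t[17] = 0, t[18] = 2, t[19] = 2, t[20] = 4, t[21] = 6, t[22] = 10, t[23] = 16, t[24] = 26, t[25] = 14, t[26] = 12, t[27] = 26, t[28] = 10, t[29] = 8, t[30] = 18, t[31] = 26, t[32] = 16, t[33] = 14, t[34] = 2, t[35] = 16, t[36] = 18, t[37] = 6, t[38] = 24, t[39] = 2, t[40] = 26, t[41] = 0, t[42] = 26, t[43] = 26, t[44] = 24, t[45] = 22, t[46] = 18, t[47] = 12, t[48] = 2, t[49] = 14.
Since (t[48], t[49]) = (t[0], t[1]) = (2, 14) (two consecutive terms determine the rest), the sequence is periodic with period 48.
So t[526] = t[0 + ((526-0) mod 48)] = t[46] = 18.

18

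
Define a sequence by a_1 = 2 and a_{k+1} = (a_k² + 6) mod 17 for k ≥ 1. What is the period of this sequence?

We have a_1 = 2,  a_2 = 10,  a_3 = 4,  a_4 = 5,  a_5 = 14,  a_6 = 15,  a_7 = 10.
Since a_7 = a_2 = 10, the sequence is eventually periodic: after a pre-period of length 1 it cycles with period 5.

5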